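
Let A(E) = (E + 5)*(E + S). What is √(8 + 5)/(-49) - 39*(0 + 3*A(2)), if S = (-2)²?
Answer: -4914 - √13/49 ≈ -4914.1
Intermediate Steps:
S = 4
A(E) = (4 + E)*(5 + E) (A(E) = (E + 5)*(E + 4) = (5 + E)*(4 + E) = (4 + E)*(5 + E))
√(8 + 5)/(-49) - 39*(0 + 3*A(2)) = √(8 + 5)/(-49) - 39*(0 + 3*(20 + 2² + 9*2)) = √13*(-1/49) - 39*(0 + 3*(20 + 4 + 18)) = -√13/49 - 39*(0 + 3*42) = -√13/49 - 39*(0 + 126) = -√13/49 - 39*126 = -√13/49 - 4914 = -4914 - √13/49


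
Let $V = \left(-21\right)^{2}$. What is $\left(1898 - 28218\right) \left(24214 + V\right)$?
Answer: $-648919600$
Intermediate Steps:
$V = 441$
$\left(1898 - 28218\right) \left(24214 + V\right) = \left(1898 - 28218\right) \left(24214 + 441\right) = \left(-26320\right) 24655 = -648919600$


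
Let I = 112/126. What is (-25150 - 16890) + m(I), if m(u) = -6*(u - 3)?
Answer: -126082/3 ≈ -42027.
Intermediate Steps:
I = 8/9 (I = 112*(1/126) = 8/9 ≈ 0.88889)
m(u) = 18 - 6*u (m(u) = -6*(-3 + u) = 18 - 6*u)
(-25150 - 16890) + m(I) = (-25150 - 16890) + (18 - 6*8/9) = -42040 + (18 - 16/3) = -42040 + 38/3 = -126082/3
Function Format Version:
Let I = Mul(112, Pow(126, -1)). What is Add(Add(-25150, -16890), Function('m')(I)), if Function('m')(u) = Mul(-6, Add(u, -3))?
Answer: Rational(-126082, 3) ≈ -42027.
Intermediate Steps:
I = Rational(8, 9) (I = Mul(112, Rational(1, 126)) = Rational(8, 9) ≈ 0.88889)
Function('m')(u) = Add(18, Mul(-6, u)) (Function('m')(u) = Mul(-6, Add(-3, u)) = Add(18, Mul(-6, u)))
Add(Add(-25150, -16890), Function('m')(I)) = Add(Add(-25150, -16890), Add(18, Mul(-6, Rational(8, 9)))) = Add(-42040, Add(18, Rational(-16, 3))) = Add(-42040, Rational(38, 3)) = Rational(-126082, 3)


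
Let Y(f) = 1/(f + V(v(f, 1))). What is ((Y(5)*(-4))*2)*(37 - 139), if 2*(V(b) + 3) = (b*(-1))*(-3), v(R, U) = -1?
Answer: 1632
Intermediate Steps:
V(b) = -3 + 3*b/2 (V(b) = -3 + ((b*(-1))*(-3))/2 = -3 + (-b*(-3))/2 = -3 + (3*b)/2 = -3 + 3*b/2)
Y(f) = 1/(-9/2 + f) (Y(f) = 1/(f + (-3 + (3/2)*(-1))) = 1/(f + (-3 - 3/2)) = 1/(f - 9/2) = 1/(-9/2 + f))
((Y(5)*(-4))*2)*(37 - 139) = (((2/(-9 + 2*5))*(-4))*2)*(37 - 139) = (((2/(-9 + 10))*(-4))*2)*(-102) = (((2/1)*(-4))*2)*(-102) = (((2*1)*(-4))*2)*(-102) = ((2*(-4))*2)*(-102) = -8*2*(-102) = -16*(-102) = 1632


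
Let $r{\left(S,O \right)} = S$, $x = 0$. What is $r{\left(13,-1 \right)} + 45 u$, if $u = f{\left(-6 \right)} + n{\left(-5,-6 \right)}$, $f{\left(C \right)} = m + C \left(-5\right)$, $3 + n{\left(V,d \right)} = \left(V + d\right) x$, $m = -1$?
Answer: $1183$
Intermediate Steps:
$n{\left(V,d \right)} = -3$ ($n{\left(V,d \right)} = -3 + \left(V + d\right) 0 = -3 + 0 = -3$)
$f{\left(C \right)} = -1 - 5 C$ ($f{\left(C \right)} = -1 + C \left(-5\right) = -1 - 5 C$)
$u = 26$ ($u = \left(-1 - -30\right) - 3 = \left(-1 + 30\right) - 3 = 29 - 3 = 26$)
$r{\left(13,-1 \right)} + 45 u = 13 + 45 \cdot 26 = 13 + 1170 = 1183$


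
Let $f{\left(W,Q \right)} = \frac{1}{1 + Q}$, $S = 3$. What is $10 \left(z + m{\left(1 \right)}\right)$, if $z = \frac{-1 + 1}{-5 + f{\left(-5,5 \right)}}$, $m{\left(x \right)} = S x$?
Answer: $30$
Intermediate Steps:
$m{\left(x \right)} = 3 x$
$z = 0$ ($z = \frac{-1 + 1}{-5 + \frac{1}{1 + 5}} = \frac{0}{-5 + \frac{1}{6}} = \frac{0}{- \frac{29}{6}} = 0 \left(- \frac{6}{29}\right) = 0$)
$10 \left(z + m{\left(1 \right)}\right) = 10 \left(0 + 3 \cdot 1\right) = 10 \left(0 + 3\right) = 10 \cdot 3 = 30$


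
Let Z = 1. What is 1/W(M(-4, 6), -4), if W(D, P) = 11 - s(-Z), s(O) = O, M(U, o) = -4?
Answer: 1/12 ≈ 0.083333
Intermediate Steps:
W(D, P) = 12 (W(D, P) = 11 - (-1) = 11 - 1*(-1) = 11 + 1 = 12)
1/W(M(-4, 6), -4) = 1/12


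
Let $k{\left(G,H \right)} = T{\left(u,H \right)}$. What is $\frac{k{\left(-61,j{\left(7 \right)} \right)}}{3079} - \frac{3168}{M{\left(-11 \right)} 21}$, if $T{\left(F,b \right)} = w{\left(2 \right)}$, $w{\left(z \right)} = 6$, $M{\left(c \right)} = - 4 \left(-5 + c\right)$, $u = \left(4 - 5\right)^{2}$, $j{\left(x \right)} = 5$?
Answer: $- \frac{101523}{43106} \approx -2.3552$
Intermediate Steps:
$u = 1$ ($u = \left(-1\right)^{2} = 1$)
$M{\left(c \right)} = 20 - 4 c$
$T{\left(F,b \right)} = 6$
$k{\left(G,H \right)} = 6$
$\frac{k{\left(-61,j{\left(7 \right)} \right)}}{3079} - \frac{3168}{M{\left(-11 \right)} 21} = \frac{6}{3079} - \frac{3168}{\left(20 - -44\right) 21} = 6 \cdot \frac{1}{3079} - \frac{3168}{\left(20 + 44\right) 21} = \frac{6}{3079} - \frac{3168}{64 \cdot 21} = \frac{6}{3079} - \frac{3168}{1344} = \frac{6}{3079} - \frac{33}{14} = - \frac{101523}{43106}$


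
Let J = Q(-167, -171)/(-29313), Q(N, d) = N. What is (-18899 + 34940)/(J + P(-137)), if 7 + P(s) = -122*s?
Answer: 470209833/489732458 ≈ 0.96014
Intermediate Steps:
P(s) = -7 - 122*s
J = 167/29313 (J = -167/(-29313) = -167*(-1/29313) = 167/29313 ≈ 0.0056971)
(-18899 + 34940)/(J + P(-137)) = (-18899 + 34940)/(167/29313 + (-7 - 122*(-137))) = 16041/(167/29313 + (-7 + 16714)) = 16041/(167/29313 + 16707) = 16041/(489732458/29313) = 16041*(29313/489732458) = 470209833/489732458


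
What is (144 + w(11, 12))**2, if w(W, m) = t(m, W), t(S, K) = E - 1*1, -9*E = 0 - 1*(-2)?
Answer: 1651225/81 ≈ 20386.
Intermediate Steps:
E = -2/9 (E = -(0 - 1*(-2))/9 = -(0 + 2)/9 = -1/9*2 = -2/9 ≈ -0.22222)
t(S, K) = -11/9 (t(S, K) = -2/9 - 1*1 = -2/9 - 1 = -11/9)
w(W, m) = -11/9
(144 + w(11, 12))**2 = (144 - 11/9)**2 = (1285/9)**2 = 1651225/81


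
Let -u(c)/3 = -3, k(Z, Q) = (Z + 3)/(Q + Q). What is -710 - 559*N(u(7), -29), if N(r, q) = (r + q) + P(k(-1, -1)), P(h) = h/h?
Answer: 9911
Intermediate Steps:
k(Z, Q) = (3 + Z)/(2*Q) (k(Z, Q) = (3 + Z)/((2*Q)) = (3 + Z)*(1/(2*Q)) = (3 + Z)/(2*Q))
P(h) = 1
u(c) = 9 (u(c) = -3*(-3) = 9)
N(r, q) = 1 + q + r (N(r, q) = (r + q) + 1 = (q + r) + 1 = 1 + q + r)
-710 - 559*N(u(7), -29) = -710 - 559*(1 - 29 + 9) = -710 - 559*(-19) = -710 + 10621 = 9911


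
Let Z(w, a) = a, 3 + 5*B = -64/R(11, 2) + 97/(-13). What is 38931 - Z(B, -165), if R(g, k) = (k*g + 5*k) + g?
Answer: 39096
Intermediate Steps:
R(g, k) = g + 5*k + g*k (R(g, k) = (g*k + 5*k) + g = (5*k + g*k) + g = g + 5*k + g*k)
B = -1336/559 (B = -⅗ + (-64/(11 + 5*2 + 11*2) + 97/(-13))/5 = -⅗ + (-64/(11 + 10 + 22) + 97*(-1/13))/5 = -⅗ + (-64/43 - 97/13)/5 = -⅗ + (⅕)*(-5003/559) = -⅗ - 5003/2795 = -1336/559 ≈ -2.3900)
38931 - Z(B, -165) = 38931 - 1*(-165) = 38931 + 165 = 39096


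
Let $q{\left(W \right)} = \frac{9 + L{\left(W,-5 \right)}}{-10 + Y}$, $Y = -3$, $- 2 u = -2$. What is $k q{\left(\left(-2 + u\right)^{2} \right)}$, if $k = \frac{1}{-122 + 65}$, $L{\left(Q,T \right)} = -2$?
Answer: $\frac{7}{741} \approx 0.0094467$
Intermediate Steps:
$u = 1$ ($u = \left(- \frac{1}{2}\right) \left(-2\right) = 1$)
$q{\left(W \right)} = - \frac{7}{13}$ ($q{\left(W \right)} = \frac{9 - 2}{-10 - 3} = \frac{7}{-13} = 7 \left(- \frac{1}{13}\right) = - \frac{7}{13}$)
$k = - \frac{1}{57}$ ($k = \frac{1}{-57} = - \frac{1}{57} \approx -0.017544$)
$k q{\left(\left(-2 + u\right)^{2} \right)} = \left(- \frac{1}{57}\right) \left(- \frac{7}{13}\right) = \frac{7}{741}$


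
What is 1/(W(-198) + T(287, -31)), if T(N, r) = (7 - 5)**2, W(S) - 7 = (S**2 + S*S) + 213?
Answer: 1/78632 ≈ 1.2717e-5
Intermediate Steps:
W(S) = 220 + 2*S**2 (W(S) = 7 + ((S**2 + S*S) + 213) = 7 + ((S**2 + S**2) + 213) = 7 + (2*S**2 + 213) = 7 + (213 + 2*S**2) = 220 + 2*S**2)
T(N, r) = 4 (T(N, r) = 2**2 = 4)
1/(W(-198) + T(287, -31)) = 1/((220 + 2*(-198)**2) + 4) = 1/((220 + 2*39204) + 4) = 1/((220 + 78408) + 4) = 1/(78628 + 4) = 1/78632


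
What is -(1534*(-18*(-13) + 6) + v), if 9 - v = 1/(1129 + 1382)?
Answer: -924472358/2511 ≈ -3.6817e+5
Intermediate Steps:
v = 22598/2511 (v = 9 - 1/(1129 + 1382) = 9 - 1/2511 = 22598/2511 ≈ 8.9996)
-(1534*(-18*(-13) + 6) + v) = -(1534*(-18*(-13) + 6) + 22598/2511) = -(1534*(234 + 6) + 22598/2511) = -(1534*240 + 22598/2511) = -(368160 + 22598/2511) = -1*924472358/2511 = -924472358/2511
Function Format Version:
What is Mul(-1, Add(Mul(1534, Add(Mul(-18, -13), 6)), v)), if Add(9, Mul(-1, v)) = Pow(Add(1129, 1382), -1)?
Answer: Rational(-924472358, 2511) ≈ -3.6817e+5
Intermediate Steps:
v = Rational(22598, 2511) (v = Add(9, Mul(-1, Pow(Add(1129, 1382), -1))) = Add(9, Mul(-1, Pow(2511, -1))) = Add(9, Mul(-1, Rational(1, 2511))) = Add(9, Rational(-1, 2511)) = Rational(22598, 2511) ≈ 8.9996)
Mul(-1, Add(Mul(1534, Add(Mul(-18, -13), 6)), v)) = Mul(-1, Add(Mul(1534, Add(Mul(-18, -13), 6)), Rational(22598, 2511))) = Mul(-1, Add(Mul(1534, Add(234, 6)), Rational(22598, 2511))) = Mul(-1, Add(Mul(1534, 240), Rational(22598, 2511))) = Mul(-1, Add(368160, Rational(22598, 2511))) = Mul(-1, Rational(924472358, 2511)) = Rational(-924472358, 2511)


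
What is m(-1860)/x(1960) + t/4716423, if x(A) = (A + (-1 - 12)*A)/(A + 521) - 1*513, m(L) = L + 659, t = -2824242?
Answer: 1154716372333/679307976831 ≈ 1.6998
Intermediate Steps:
m(L) = 659 + L
x(A) = -513 - 12*A/(521 + A) (x(A) = (A - 13*A)/(521 + A) - 513 = (-12*A)/(521 + A) - 513 = -12*A/(521 + A) - 513 = -513 - 12*A/(521 + A))
m(-1860)/x(1960) + t/4716423 = (659 - 1860)/((3*(-89091 - 175*1960)/(521 + 1960))) - 2824242/4716423 = -1201*827/(-89091 - 343000) - 2824242*1/4716423 = -1201/(3*(1/2481)*(-432091)) - 941414/1572141 = -1201/(-432091/827) - 941414/1572141 = -1201*(-827/432091) - 941414/1572141 = 993227/432091 - 941414/1572141 = 1154716372333/679307976831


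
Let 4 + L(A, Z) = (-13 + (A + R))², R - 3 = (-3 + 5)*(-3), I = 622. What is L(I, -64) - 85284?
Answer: 281948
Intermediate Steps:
R = -3 (R = 3 + (-3 + 5)*(-3) = 3 + 2*(-3) = 3 - 6 = -3)
L(A, Z) = -4 + (-16 + A)² (L(A, Z) = -4 + (-13 + (A - 3))² = -4 + (-13 + (-3 + A))² = -4 + (-16 + A)²)
L(I, -64) - 85284 = (-4 + (-16 + 622)²) - 85284 = (-4 + 606²) - 85284 = (-4 + 367236) - 85284 = 367232 - 85284 = 281948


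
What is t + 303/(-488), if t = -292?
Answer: -142799/488 ≈ -292.62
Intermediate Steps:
t + 303/(-488) = -292 + 303/(-488) = -292 + 303*(-1/488) = -292 - 303/488 = -142799/488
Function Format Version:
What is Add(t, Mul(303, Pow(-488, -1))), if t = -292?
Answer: Rational(-142799, 488) ≈ -292.62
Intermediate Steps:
Add(t, Mul(303, Pow(-488, -1))) = Add(-292, Mul(303, Pow(-488, -1))) = Add(-292, Mul(303, Rational(-1, 488))) = Add(-292, Rational(-303, 488)) = Rational(-142799, 488)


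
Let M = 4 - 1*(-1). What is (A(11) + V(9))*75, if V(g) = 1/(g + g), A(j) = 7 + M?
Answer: 5425/6 ≈ 904.17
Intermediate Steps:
M = 5 (M = 4 + 1 = 5)
A(j) = 12 (A(j) = 7 + 5 = 12)
V(g) = 1/(2*g)
(A(11) + V(9))*75 = (12 + (½)/9)*75 = (12 + (½)*(⅑))*75 = (12 + 1/18)*75 = (217/18)*75 = 5425/6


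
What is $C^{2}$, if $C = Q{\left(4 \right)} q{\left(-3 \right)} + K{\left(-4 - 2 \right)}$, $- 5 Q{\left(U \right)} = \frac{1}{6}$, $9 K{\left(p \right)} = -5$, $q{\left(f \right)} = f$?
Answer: $\frac{1681}{8100} \approx 0.20753$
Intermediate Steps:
$K{\left(p \right)} = - \frac{5}{9}$ ($K{\left(p \right)} = \frac{1}{9} \left(-5\right) = - \frac{5}{9}$)
$Q{\left(U \right)} = - \frac{1}{30}$ ($Q{\left(U \right)} = - \frac{1}{5 \cdot 6} = \left(- \frac{1}{5}\right) \frac{1}{6} = - \frac{1}{30}$)
$C = - \frac{41}{90}$ ($C = \left(- \frac{1}{30}\right) \left(-3\right) - \frac{5}{9} = \frac{1}{10} - \frac{5}{9} = - \frac{41}{90} \approx -0.45556$)
$C^{2} = \left(- \frac{41}{90}\right)^{2} = \frac{1681}{8100}$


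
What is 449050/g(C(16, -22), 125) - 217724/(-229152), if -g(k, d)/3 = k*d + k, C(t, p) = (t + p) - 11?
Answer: 620832143/8765064 ≈ 70.830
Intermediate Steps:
C(t, p) = -11 + p + t (C(t, p) = (p + t) - 11 = -11 + p + t)
g(k, d) = -3*k - 3*d*k (g(k, d) = -3*(k*d + k) = -3*(d*k + k) = -3*(k + d*k) = -3*k - 3*d*k)
449050/g(C(16, -22), 125) - 217724/(-229152) = 449050/((-3*(-11 - 22 + 16)*(1 + 125))) - 217724/(-229152) = 449050/((-3*(-17)*126)) - 217724*(-1/229152) = 449050/6426 + 54431/57288 = 449050*(1/6426) + 54431/57288 = 32075/459 + 54431/57288 = 620832143/8765064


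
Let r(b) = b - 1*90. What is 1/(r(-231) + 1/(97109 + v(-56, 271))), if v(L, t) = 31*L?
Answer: -95373/30614732 ≈ -0.0031153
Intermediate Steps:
r(b) = -90 + b (r(b) = b - 90 = -90 + b)
1/(r(-231) + 1/(97109 + v(-56, 271))) = 1/((-90 - 231) + 1/(97109 + 31*(-56))) = 1/(-321 + 1/(97109 - 1736)) = 1/(-321 + 1/95373) = 1/(-30614732/95373) = -95373/30614732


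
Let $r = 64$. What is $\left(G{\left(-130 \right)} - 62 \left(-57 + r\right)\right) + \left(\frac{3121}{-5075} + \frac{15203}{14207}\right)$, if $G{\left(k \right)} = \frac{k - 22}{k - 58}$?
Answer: $- \frac{1466424375634}{3388724675} \approx -432.74$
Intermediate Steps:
$G{\left(k \right)} = \frac{-22 + k}{-58 + k}$
$\left(G{\left(-130 \right)} - 62 \left(-57 + r\right)\right) + \left(\frac{3121}{-5075} + \frac{15203}{14207}\right) = \left(\frac{-22 - 130}{-58 - 130} - 62 \left(-57 + 64\right)\right) + \left(\frac{3121}{-5075} + \frac{15203}{14207}\right) = \left(\frac{1}{-188} \left(-152\right) - 434\right) + \left(3121 \left(- \frac{1}{5075}\right) + 15203 \cdot \frac{1}{14207}\right) = \left(\left(- \frac{1}{188}\right) \left(-152\right) - 434\right) + \left(- \frac{3121}{5075} + \frac{15203}{14207}\right) = \left(\frac{38}{47} - 434\right) + \frac{32815178}{72100525} = - \frac{20360}{47} + \frac{32815178}{72100525} = - \frac{1466424375634}{3388724675}$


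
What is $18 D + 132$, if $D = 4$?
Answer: $204$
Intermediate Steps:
$18 D + 132 = 18 \cdot 4 + 132 = 72 + 132 = 204$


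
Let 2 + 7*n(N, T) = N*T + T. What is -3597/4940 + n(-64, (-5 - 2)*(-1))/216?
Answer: -1906771/1867320 ≈ -1.0211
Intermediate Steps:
n(N, T) = -2/7 + T/7 + N*T/7 (n(N, T) = -2/7 + (N*T + T)/7 = -2/7 + (T + N*T)/7 = -2/7 + (T/7 + N*T/7) = -2/7 + T/7 + N*T/7)
-3597/4940 + n(-64, (-5 - 2)*(-1))/216 = -3597/4940 + (-2/7 + ((-5 - 2)*(-1))/7 + (⅐)*(-64)*((-5 - 2)*(-1)))/216 = -3597*1/4940 + (-2/7 + (-7*(-1))/7 + (⅐)*(-64)*(-7*(-1)))*(1/216) = -3597/4940 + (-2/7 + (⅐)*7 + (⅐)*(-64)*7)*(1/216) = -3597/4940 + (-2/7 + 1 - 64)*(1/216) = -3597/4940 - 443/7*1/216 = -3597/4940 - 443/1512 = -1906771/1867320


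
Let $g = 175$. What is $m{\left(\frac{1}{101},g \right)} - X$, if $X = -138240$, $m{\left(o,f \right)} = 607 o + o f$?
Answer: $\frac{13963022}{101} \approx 1.3825 \cdot 10^{5}$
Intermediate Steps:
$m{\left(o,f \right)} = 607 o + f o$
$m{\left(\frac{1}{101},g \right)} - X = \frac{607 + 175}{101} - -138240 = \frac{1}{101} \cdot 782 + 138240 = \frac{782}{101} + 138240 = \frac{13963022}{101}$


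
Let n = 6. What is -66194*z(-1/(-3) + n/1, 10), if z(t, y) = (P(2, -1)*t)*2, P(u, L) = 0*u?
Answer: 0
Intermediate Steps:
P(u, L) = 0
z(t, y) = 0 (z(t, y) = (0*t)*2 = 0*2 = 0)
-66194*z(-1/(-3) + n/1, 10) = -66194*0 = 0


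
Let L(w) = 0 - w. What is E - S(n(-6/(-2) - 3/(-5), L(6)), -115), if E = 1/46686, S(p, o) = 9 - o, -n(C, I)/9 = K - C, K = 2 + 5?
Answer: -5789063/46686 ≈ -124.00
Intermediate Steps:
L(w) = -w
K = 7
n(C, I) = -63 + 9*C (n(C, I) = -9*(7 - C) = -63 + 9*C)
E = 1/46686 ≈ 2.1420e-5
E - S(n(-6/(-2) - 3/(-5), L(6)), -115) = 1/46686 - (9 - 1*(-115)) = 1/46686 - (9 + 115) = 1/46686 - 1*124 = 1/46686 - 124 = -5789063/46686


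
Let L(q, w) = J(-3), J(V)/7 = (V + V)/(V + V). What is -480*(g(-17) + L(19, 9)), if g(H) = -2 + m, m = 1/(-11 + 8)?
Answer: -2240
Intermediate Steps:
m = -1/3 (m = 1/(-3) = -1/3 ≈ -0.33333)
g(H) = -7/3 (g(H) = -2 - 1/3 = -7/3)
J(V) = 7 (J(V) = 7*((V + V)/(V + V)) = 7*((2*V)/((2*V))) = 7*((2*V)*(1/(2*V))) = 7*1 = 7)
L(q, w) = 7
-480*(g(-17) + L(19, 9)) = -480*(-7/3 + 7) = -480*14/3 = -2240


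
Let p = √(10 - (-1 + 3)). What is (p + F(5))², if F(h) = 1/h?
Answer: 201/25 + 4*√2/5 ≈ 9.1714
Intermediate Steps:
p = 2*√2 (p = √(10 - 1*2) = √(10 - 2) = √8 = 2*√2 ≈ 2.8284)
(p + F(5))² = (2*√2 + 1/5)² = (2*√2 + ⅕)² = (⅕ + 2*√2)²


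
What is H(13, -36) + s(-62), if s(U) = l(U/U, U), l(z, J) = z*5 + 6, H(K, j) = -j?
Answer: 47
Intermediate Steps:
l(z, J) = 6 + 5*z (l(z, J) = 5*z + 6 = 6 + 5*z)
s(U) = 11 (s(U) = 6 + 5*(U/U) = 6 + 5*1 = 6 + 5 = 11)
H(13, -36) + s(-62) = -1*(-36) + 11 = 36 + 11 = 47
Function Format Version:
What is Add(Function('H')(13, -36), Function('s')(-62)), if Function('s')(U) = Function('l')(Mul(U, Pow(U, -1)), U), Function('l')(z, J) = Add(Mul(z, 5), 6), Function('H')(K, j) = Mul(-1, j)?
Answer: 47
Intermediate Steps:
Function('l')(z, J) = Add(6, Mul(5, z)) (Function('l')(z, J) = Add(Mul(5, z), 6) = Add(6, Mul(5, z)))
Function('s')(U) = 11 (Function('s')(U) = Add(6, Mul(5, Mul(U, Pow(U, -1)))) = Add(6, Mul(5, 1)) = Add(6, 5) = 11)
Add(Function('H')(13, -36), Function('s')(-62)) = Add(Mul(-1, -36), 11) = Add(36, 11) = 47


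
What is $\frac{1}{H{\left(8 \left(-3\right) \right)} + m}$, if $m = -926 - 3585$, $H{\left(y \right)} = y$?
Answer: $- \frac{1}{4535} \approx -0.00022051$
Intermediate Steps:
$m = -4511$ ($m = -926 - 3585 = -4511$)
$\frac{1}{H{\left(8 \left(-3\right) \right)} + m} = \frac{1}{8 \left(-3\right) - 4511} = \frac{1}{-24 - 4511} = \frac{1}{-4535} = - \frac{1}{4535}$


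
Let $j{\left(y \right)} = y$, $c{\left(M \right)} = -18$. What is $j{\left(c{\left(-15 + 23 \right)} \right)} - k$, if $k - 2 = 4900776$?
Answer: $-4900796$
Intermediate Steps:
$k = 4900778$ ($k = 2 + 4900776 = 4900778$)
$j{\left(c{\left(-15 + 23 \right)} \right)} - k = -18 - 4900778 = -4900796$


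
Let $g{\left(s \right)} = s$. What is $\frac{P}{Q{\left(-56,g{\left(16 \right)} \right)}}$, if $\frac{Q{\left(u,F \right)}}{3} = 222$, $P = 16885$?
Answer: $\frac{16885}{666} \approx 25.353$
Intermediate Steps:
$Q{\left(u,F \right)} = 666$ ($Q{\left(u,F \right)} = 3 \cdot 222 = 666$)
$\frac{P}{Q{\left(-56,g{\left(16 \right)} \right)}} = \frac{16885}{666}$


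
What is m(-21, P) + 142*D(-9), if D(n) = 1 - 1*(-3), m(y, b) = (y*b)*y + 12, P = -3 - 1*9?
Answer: -4712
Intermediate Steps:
P = -12 (P = -3 - 9 = -12)
m(y, b) = 12 + b*y² (m(y, b) = (b*y)*y + 12 = b*y² + 12 = 12 + b*y²)
D(n) = 4 (D(n) = 1 + 3 = 4)
m(-21, P) + 142*D(-9) = (12 - 12*(-21)²) + 142*4 = (12 - 12*441) + 568 = (12 - 5292) + 568 = -5280 + 568 = -4712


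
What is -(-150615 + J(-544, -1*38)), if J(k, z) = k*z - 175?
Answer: 130118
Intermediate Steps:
J(k, z) = -175 + k*z
-(-150615 + J(-544, -1*38)) = -(-150615 + (-175 - (-544)*38)) = -(-150615 + (-175 - 544*(-38))) = -(-150615 + (-175 + 20672)) = -(-150615 + 20497) = -1*(-130118) = 130118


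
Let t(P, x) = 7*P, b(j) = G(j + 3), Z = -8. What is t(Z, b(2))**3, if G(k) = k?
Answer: -175616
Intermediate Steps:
b(j) = 3 + j (b(j) = j + 3 = 3 + j)
t(Z, b(2))**3 = (7*(-8))**3 = (-56)**3 = -175616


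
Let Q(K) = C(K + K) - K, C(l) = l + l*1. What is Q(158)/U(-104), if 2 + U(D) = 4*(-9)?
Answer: -237/19 ≈ -12.474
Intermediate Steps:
C(l) = 2*l (C(l) = l + l = 2*l)
Q(K) = 3*K (Q(K) = 2*(K + K) - K = 2*(2*K) - K = 4*K - K = 3*K)
U(D) = -38 (U(D) = -2 + 4*(-9) = -2 - 36 = -38)
Q(158)/U(-104) = (3*158)/(-38) = 474*(-1/38) = -237/19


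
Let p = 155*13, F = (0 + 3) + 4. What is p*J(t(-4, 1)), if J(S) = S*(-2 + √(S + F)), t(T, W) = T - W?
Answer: 20150 - 10075*√2 ≈ 5901.8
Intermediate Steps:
F = 7 (F = 3 + 4 = 7)
J(S) = S*(-2 + √(7 + S)) (J(S) = S*(-2 + √(S + 7)) = S*(-2 + √(7 + S)))
p = 2015
p*J(t(-4, 1)) = 2015*((-4 - 1*1)*(-2 + √(7 + (-4 - 1*1)))) = 2015*((-4 - 1)*(-2 + √(7 + (-4 - 1)))) = 2015*(-5*(-2 + √(7 - 5))) = 2015*(-5*(-2 + √2)) = 2015*(10 - 5*√2) = 20150 - 10075*√2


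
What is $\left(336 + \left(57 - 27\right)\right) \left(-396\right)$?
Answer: $-144936$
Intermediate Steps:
$\left(336 + \left(57 - 27\right)\right) \left(-396\right) = \left(336 + 30\right) \left(-396\right) = 366 \left(-396\right) = -144936$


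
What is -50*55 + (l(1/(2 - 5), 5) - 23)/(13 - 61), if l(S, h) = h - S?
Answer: -395947/144 ≈ -2749.6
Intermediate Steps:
-50*55 + (l(1/(2 - 5), 5) - 23)/(13 - 61) = -50*55 + ((5 - 1/(2 - 5)) - 23)/(13 - 61) = -2750 + ((5 - 1/(-3)) - 23)/(-48) = -2750 + ((5 - 1*(-⅓)) - 23)*(-1/48) = -2750 + ((5 + ⅓) - 23)*(-1/48) = -2750 + (16/3 - 23)*(-1/48) = -2750 - 53/3*(-1/48) = -2750 + 53/144 = -395947/144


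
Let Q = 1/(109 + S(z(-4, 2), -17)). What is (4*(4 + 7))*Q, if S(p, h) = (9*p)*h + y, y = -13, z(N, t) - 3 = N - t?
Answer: 44/555 ≈ 0.079279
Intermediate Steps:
z(N, t) = 3 + N - t (z(N, t) = 3 + (N - t) = 3 + N - t)
S(p, h) = -13 + 9*h*p (S(p, h) = (9*p)*h - 13 = 9*h*p - 13 = -13 + 9*h*p)
Q = 1/555 (Q = 1/(109 + (-13 + 9*(-17)*(3 - 4 - 1*2))) = 1/(109 + (-13 + 9*(-17)*(3 - 4 - 2))) = 1/(109 + (-13 + 9*(-17)*(-3))) = 1/(109 + (-13 + 459)) = 1/(109 + 446) = 1/555 ≈ 0.0018018)
(4*(4 + 7))*Q = (4*(4 + 7))*(1/555) = (4*11)*(1/555) = 44*(1/555) = 44/555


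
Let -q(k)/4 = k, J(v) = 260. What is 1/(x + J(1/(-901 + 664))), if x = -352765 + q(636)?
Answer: -1/355049 ≈ -2.8165e-6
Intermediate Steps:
q(k) = -4*k
x = -355309 (x = -352765 - 4*636 = -352765 - 2544 = -355309)
1/(x + J(1/(-901 + 664))) = 1/(-355309 + 260) = 1/(-355049) = -1/355049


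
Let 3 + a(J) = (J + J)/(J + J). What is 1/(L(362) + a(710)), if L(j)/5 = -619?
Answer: -1/3097 ≈ -0.00032289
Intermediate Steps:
L(j) = -3095 (L(j) = 5*(-619) = -3095)
a(J) = -2 (a(J) = -3 + (J + J)/(J + J) = -3 + (2*J)/((2*J)) = -3 + (2*J)*(1/(2*J)) = -3 + 1 = -2)
1/(L(362) + a(710)) = 1/(-3095 - 2) = 1/(-3097) = -1/3097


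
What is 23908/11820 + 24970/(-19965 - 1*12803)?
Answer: 61033993/48414720 ≈ 1.2606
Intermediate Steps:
23908/11820 + 24970/(-19965 - 1*12803) = 23908*(1/11820) + 24970/(-19965 - 12803) = 5977/2955 + 24970/(-32768) = 5977/2955 + 24970*(-1/32768) = 5977/2955 - 12485/16384 = 61033993/48414720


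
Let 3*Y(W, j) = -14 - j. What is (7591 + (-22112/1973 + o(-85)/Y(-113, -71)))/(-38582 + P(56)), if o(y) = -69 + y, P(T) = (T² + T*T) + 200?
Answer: -283839847/1203707570 ≈ -0.23580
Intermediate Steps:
P(T) = 200 + 2*T² (P(T) = (T² + T²) + 200 = 2*T² + 200 = 200 + 2*T²)
Y(W, j) = -14/3 - j/3 (Y(W, j) = (-14 - j)/3 = -14/3 - j/3)
(7591 + (-22112/1973 + o(-85)/Y(-113, -71)))/(-38582 + P(56)) = (7591 + (-22112/1973 + (-69 - 85)/(-14/3 - ⅓*(-71))))/(-38582 + (200 + 2*56²)) = (7591 + (-22112*1/1973 - 154/(-14/3 + 71/3)))/(-38582 + (200 + 2*3136)) = (7591 + (-22112/1973 - 154/19))/(-38582 + (200 + 6272)) = (7591 + (-22112/1973 - 154*1/19))/(-38582 + 6472) = (7591 + (-22112/1973 - 154/19))/(-32110) = (7591 - 723970/37487)*(-1/32110) = (283839847/37487)*(-1/32110) = -283839847/1203707570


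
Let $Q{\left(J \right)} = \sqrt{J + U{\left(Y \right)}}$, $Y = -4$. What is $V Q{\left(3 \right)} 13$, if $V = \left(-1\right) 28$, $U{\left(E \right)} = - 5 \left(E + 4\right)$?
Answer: $- 364 \sqrt{3} \approx -630.47$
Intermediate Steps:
$U{\left(E \right)} = -20 - 5 E$ ($U{\left(E \right)} = - 5 \left(4 + E\right) = -20 - 5 E$)
$Q{\left(J \right)} = \sqrt{J}$ ($Q{\left(J \right)} = \sqrt{J - 0} = \sqrt{J + \left(-20 + 20\right)} = \sqrt{J + 0} = \sqrt{J}$)
$V = -28$
$V Q{\left(3 \right)} 13 = - 28 \sqrt{3} \cdot 13 = - 364 \sqrt{3}$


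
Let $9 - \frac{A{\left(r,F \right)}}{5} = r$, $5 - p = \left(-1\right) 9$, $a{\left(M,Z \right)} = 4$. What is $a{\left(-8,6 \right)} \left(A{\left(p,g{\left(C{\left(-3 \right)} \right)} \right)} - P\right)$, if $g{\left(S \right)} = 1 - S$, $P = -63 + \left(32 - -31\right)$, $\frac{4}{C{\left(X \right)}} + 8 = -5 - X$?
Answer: $-100$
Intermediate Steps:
$C{\left(X \right)} = \frac{4}{-13 - X}$ ($C{\left(X \right)} = \frac{4}{-8 - \left(5 + X\right)} = \frac{4}{-13 - X}$)
$P = 0$ ($P = -63 + \left(32 + 31\right) = -63 + 63 = 0$)
$p = 14$ ($p = 5 - \left(-1\right) 9 = 5 - -9 = 5 + 9 = 14$)
$A{\left(r,F \right)} = 45 - 5 r$
$a{\left(-8,6 \right)} \left(A{\left(p,g{\left(C{\left(-3 \right)} \right)} \right)} - P\right) = 4 \left(\left(45 - 70\right) - 0\right) = 4 \left(\left(45 - 70\right) + 0\right) = 4 \left(-25 + 0\right) = 4 \left(-25\right) = -100$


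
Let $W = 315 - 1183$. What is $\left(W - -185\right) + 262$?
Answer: $-421$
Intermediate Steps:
$W = -868$ ($W = 315 - 1183 = -868$)
$\left(W - -185\right) + 262 = \left(-868 - -185\right) + 262 = \left(-868 + 185\right) + 262 = -683 + 262 = -421$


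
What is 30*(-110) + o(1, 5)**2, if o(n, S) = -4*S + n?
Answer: -2939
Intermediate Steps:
o(n, S) = n - 4*S
30*(-110) + o(1, 5)**2 = 30*(-110) + (1 - 4*5)**2 = -3300 + (1 - 20)**2 = -3300 + (-19)**2 = -3300 + 361 = -2939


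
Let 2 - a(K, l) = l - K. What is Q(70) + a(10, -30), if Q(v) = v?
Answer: 112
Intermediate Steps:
a(K, l) = 2 + K - l (a(K, l) = 2 - (l - K) = 2 + (K - l) = 2 + K - l)
Q(70) + a(10, -30) = 70 + (2 + 10 - 1*(-30)) = 70 + (2 + 10 + 30) = 70 + 42 = 112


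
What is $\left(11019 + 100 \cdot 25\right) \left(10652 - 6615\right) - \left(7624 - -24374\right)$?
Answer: $54544205$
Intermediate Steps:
$\left(11019 + 100 \cdot 25\right) \left(10652 - 6615\right) - \left(7624 - -24374\right) = \left(11019 + 2500\right) 4037 - \left(7624 + 24374\right) = 13519 \cdot 4037 - 31998 = 54576203 - 31998 = 54544205$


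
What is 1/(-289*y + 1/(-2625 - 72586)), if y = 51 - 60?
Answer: 75211/195623810 ≈ 0.00038447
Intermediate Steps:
y = -9
1/(-289*y + 1/(-2625 - 72586)) = 1/(-289*(-9) + 1/(-2625 - 72586)) = 1/(2601 + 1/(-75211)) = 1/(2601 - 1/75211) = 1/(195623810/75211) = 75211/195623810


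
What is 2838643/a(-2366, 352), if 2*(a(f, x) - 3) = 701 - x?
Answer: 5677286/355 ≈ 15992.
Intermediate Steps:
a(f, x) = 707/2 - x/2 (a(f, x) = 3 + (701 - x)/2 = 3 + (701/2 - x/2) = 707/2 - x/2)
2838643/a(-2366, 352) = 2838643/(707/2 - 1/2*352) = 2838643/(707/2 - 176) = 2838643/(355/2) = 2838643*(2/355) = 5677286/355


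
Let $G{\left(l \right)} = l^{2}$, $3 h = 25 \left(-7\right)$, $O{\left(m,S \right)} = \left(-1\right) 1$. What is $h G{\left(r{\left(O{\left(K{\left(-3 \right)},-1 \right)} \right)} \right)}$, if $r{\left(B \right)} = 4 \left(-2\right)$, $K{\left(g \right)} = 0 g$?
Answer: $- \frac{11200}{3} \approx -3733.3$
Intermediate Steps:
$K{\left(g \right)} = 0$
$O{\left(m,S \right)} = -1$
$r{\left(B \right)} = -8$
$h = - \frac{175}{3}$ ($h = \frac{25 \left(-7\right)}{3} = \frac{1}{3} \left(-175\right) = - \frac{175}{3} \approx -58.333$)
$h G{\left(r{\left(O{\left(K{\left(-3 \right)},-1 \right)} \right)} \right)} = - \frac{175 \left(-8\right)^{2}}{3} = \left(- \frac{175}{3}\right) 64 = - \frac{11200}{3}$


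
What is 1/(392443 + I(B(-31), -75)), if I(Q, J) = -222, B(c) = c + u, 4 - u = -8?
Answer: 1/392221 ≈ 2.5496e-6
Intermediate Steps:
u = 12 (u = 4 - 1*(-8) = 4 + 8 = 12)
B(c) = 12 + c (B(c) = c + 12 = 12 + c)
1/(392443 + I(B(-31), -75)) = 1/(392443 - 222) = 1/392221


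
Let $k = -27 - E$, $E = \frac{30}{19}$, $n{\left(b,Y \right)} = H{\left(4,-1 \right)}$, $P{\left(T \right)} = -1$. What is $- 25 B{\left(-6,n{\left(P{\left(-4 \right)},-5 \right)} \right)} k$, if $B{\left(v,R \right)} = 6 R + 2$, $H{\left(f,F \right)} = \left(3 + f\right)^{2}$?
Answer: $\frac{4018200}{19} \approx 2.1148 \cdot 10^{5}$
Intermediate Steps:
$n{\left(b,Y \right)} = 49$ ($n{\left(b,Y \right)} = \left(3 + 4\right)^{2} = 7^{2} = 49$)
$B{\left(v,R \right)} = 2 + 6 R$
$E = \frac{30}{19}$ ($E = 30 \cdot \frac{1}{19} = \frac{30}{19} \approx 1.5789$)
$k = - \frac{543}{19}$ ($k = -27 - \frac{30}{19} = - \frac{543}{19} \approx -28.579$)
$- 25 B{\left(-6,n{\left(P{\left(-4 \right)},-5 \right)} \right)} k = - 25 \left(2 + 6 \cdot 49\right) \left(- \frac{543}{19}\right) = - 25 \left(2 + 294\right) \left(- \frac{543}{19}\right) = \left(-25\right) 296 \left(- \frac{543}{19}\right) = \left(-7400\right) \left(- \frac{543}{19}\right) = \frac{4018200}{19}$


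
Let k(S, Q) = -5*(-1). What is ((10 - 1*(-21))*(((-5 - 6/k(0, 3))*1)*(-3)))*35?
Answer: 20181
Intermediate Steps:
k(S, Q) = 5
((10 - 1*(-21))*(((-5 - 6/k(0, 3))*1)*(-3)))*35 = ((10 - 1*(-21))*(((-5 - 6/5)*1)*(-3)))*35 = ((10 + 21)*(((-5 - 6/5)*1)*(-3)))*35 = (31*(((-5 - 2*⅗)*1)*(-3)))*35 = (31*(((-5 - 6/5)*1)*(-3)))*35 = (31*(-31/5*1*(-3)))*35 = (31*(-31/5*(-3)))*35 = (31*(93/5))*35 = (2883/5)*35 = 20181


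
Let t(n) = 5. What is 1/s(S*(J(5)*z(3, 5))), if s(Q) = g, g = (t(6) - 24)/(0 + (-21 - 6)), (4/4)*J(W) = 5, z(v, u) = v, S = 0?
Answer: 27/19 ≈ 1.4211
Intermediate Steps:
J(W) = 5
g = 19/27 (g = (5 - 24)/(0 + (-21 - 6)) = -19/(0 - 27) = -19/(-27) = -19*(-1/27) = 19/27 ≈ 0.70370)
s(Q) = 19/27
1/s(S*(J(5)*z(3, 5))) = 1/(19/27) = 27/19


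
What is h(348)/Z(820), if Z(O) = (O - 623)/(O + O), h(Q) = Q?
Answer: 570720/197 ≈ 2897.1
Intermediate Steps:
Z(O) = (-623 + O)/(2*O) (Z(O) = (-623 + O)/((2*O)) = (-623 + O)*(1/(2*O)) = (-623 + O)/(2*O))
h(348)/Z(820) = 348/(((½)*(-623 + 820)/820)) = 348/(((½)*(1/820)*197)) = 348/(197/1640) = 348*(1640/197) = 570720/197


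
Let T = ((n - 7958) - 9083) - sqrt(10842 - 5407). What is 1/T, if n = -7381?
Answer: -24422/596428649 + sqrt(5435)/596428649 ≈ -4.0823e-5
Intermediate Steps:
T = -24422 - sqrt(5435) (T = ((-7381 - 7958) - 9083) - sqrt(10842 - 5407) = (-15339 - 9083) - sqrt(5435) = -24422 - sqrt(5435) ≈ -24496.)
1/T = 1/(-24422 - sqrt(5435))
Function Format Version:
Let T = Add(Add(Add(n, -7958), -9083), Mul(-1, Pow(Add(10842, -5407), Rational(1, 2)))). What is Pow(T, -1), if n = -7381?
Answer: Add(Rational(-24422, 596428649), Mul(Rational(1, 596428649), Pow(5435, Rational(1, 2)))) ≈ -4.0823e-5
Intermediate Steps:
T = Add(-24422, Mul(-1, Pow(5435, Rational(1, 2)))) (T = Add(Add(Add(-7381, -7958), -9083), Mul(-1, Pow(Add(10842, -5407), Rational(1, 2)))) = Add(Add(-15339, -9083), Mul(-1, Pow(5435, Rational(1, 2)))) = Add(-24422, Mul(-1, Pow(5435, Rational(1, 2)))) ≈ -24496.)
Pow(T, -1) = Pow(Add(-24422, Mul(-1, Pow(5435, Rational(1, 2)))), -1)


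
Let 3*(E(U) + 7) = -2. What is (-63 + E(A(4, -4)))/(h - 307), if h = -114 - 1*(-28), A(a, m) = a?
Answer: 212/1179 ≈ 0.17981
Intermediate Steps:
E(U) = -23/3 (E(U) = -7 + (1/3)*(-2) = -7 - 2/3 = -23/3)
h = -86 (h = -114 + 28 = -86)
(-63 + E(A(4, -4)))/(h - 307) = (-63 - 23/3)/(-86 - 307) = -212/3/(-393) = -212/3*(-1/393) = 212/1179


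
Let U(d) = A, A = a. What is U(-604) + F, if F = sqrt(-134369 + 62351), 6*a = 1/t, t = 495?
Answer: 1/2970 + 3*I*sqrt(8002) ≈ 0.0003367 + 268.36*I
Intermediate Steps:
a = 1/2970 (a = (1/6)/495 = (1/6)*(1/495) = 1/2970 ≈ 0.00033670)
A = 1/2970 ≈ 0.00033670
U(d) = 1/2970
F = 3*I*sqrt(8002) (F = sqrt(-72018) = 3*I*sqrt(8002) ≈ 268.36*I)
U(-604) + F = 1/2970 + 3*I*sqrt(8002)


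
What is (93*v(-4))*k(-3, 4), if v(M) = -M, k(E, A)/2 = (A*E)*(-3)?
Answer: 26784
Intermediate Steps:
k(E, A) = -6*A*E (k(E, A) = 2*((A*E)*(-3)) = 2*(-3*A*E) = -6*A*E)
(93*v(-4))*k(-3, 4) = (93*(-1*(-4)))*(-6*4*(-3)) = (93*4)*72 = 372*72 = 26784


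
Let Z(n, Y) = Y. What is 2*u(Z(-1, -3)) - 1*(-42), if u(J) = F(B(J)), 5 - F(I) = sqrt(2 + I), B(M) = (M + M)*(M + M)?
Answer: 52 - 2*sqrt(38) ≈ 39.671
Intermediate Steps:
B(M) = 4*M**2 (B(M) = (2*M)*(2*M) = 4*M**2)
F(I) = 5 - sqrt(2 + I)
u(J) = 5 - sqrt(2 + 4*J**2)
2*u(Z(-1, -3)) - 1*(-42) = 2*(5 - sqrt(2 + 4*(-3)**2)) - 1*(-42) = 2*(5 - sqrt(2 + 4*9)) + 42 = 2*(5 - sqrt(2 + 36)) + 42 = 2*(5 - sqrt(38)) + 42 = (10 - 2*sqrt(38)) + 42 = 52 - 2*sqrt(38)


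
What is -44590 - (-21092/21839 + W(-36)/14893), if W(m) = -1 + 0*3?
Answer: -14502504296935/325248227 ≈ -44589.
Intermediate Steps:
W(m) = -1 (W(m) = -1 + 0 = -1)
-44590 - (-21092/21839 + W(-36)/14893) = -44590 - (-21092/21839 - 1/14893) = -44590 - 1*(-314144995/325248227) = -44590 + 314144995/325248227 = -14502504296935/325248227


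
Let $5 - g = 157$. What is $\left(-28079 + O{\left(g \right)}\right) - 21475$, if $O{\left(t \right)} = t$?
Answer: $-49706$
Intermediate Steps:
$g = -152$ ($g = 5 - 157 = -152$)
$\left(-28079 + O{\left(g \right)}\right) - 21475 = \left(-28079 - 152\right) - 21475 = -28231 - 21475 = -49706$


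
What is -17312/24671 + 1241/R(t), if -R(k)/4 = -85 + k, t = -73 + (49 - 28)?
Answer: 21129735/13519708 ≈ 1.5629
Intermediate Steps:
t = -52 (t = -73 + 21 = -52)
R(k) = 340 - 4*k (R(k) = -4*(-85 + k) = 340 - 4*k)
-17312/24671 + 1241/R(t) = -17312/24671 + 1241/(340 - 4*(-52)) = -17312*1/24671 + 1241/(340 + 208) = -17312/24671 + 1241/548 = 21129735/13519708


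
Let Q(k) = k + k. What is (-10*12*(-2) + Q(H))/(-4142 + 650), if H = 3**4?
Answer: -67/582 ≈ -0.11512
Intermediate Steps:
H = 81
Q(k) = 2*k
(-10*12*(-2) + Q(H))/(-4142 + 650) = (-10*12*(-2) + 2*81)/(-4142 + 650) = (-120*(-2) + 162)/(-3492) = (240 + 162)*(-1/3492) = 402*(-1/3492) = -67/582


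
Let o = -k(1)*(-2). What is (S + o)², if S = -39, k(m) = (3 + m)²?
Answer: 49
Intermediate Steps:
o = 32 (o = -(3 + 1)²*(-2) = -4²*(-2) = -16*(-2) = -1*(-32) = 32)
(S + o)² = (-39 + 32)² = (-7)² = 49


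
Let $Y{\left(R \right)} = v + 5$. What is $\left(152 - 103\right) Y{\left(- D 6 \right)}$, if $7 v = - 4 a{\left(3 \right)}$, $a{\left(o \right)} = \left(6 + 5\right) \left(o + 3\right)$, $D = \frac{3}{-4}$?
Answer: $-1603$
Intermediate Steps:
$D = - \frac{3}{4}$ ($D = 3 \left(- \frac{1}{4}\right) = - \frac{3}{4} \approx -0.75$)
$a{\left(o \right)} = 33 + 11 o$ ($a{\left(o \right)} = 11 \left(3 + o\right) = 33 + 11 o$)
$v = - \frac{264}{7}$ ($v = \frac{\left(-4\right) \left(33 + 11 \cdot 3\right)}{7} = \frac{\left(-4\right) \left(33 + 33\right)}{7} = \frac{\left(-4\right) 66}{7} = \frac{1}{7} \left(-264\right) = - \frac{264}{7} \approx -37.714$)
$Y{\left(R \right)} = - \frac{229}{7}$ ($Y{\left(R \right)} = - \frac{264}{7} + 5 = - \frac{229}{7}$)
$\left(152 - 103\right) Y{\left(- D 6 \right)} = \left(152 - 103\right) \left(- \frac{229}{7}\right) = 49 \left(- \frac{229}{7}\right) = -1603$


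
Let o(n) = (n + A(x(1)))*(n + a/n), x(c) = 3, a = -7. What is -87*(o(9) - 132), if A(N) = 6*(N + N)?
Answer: -20706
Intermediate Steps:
A(N) = 12*N (A(N) = 6*(2*N) = 12*N)
o(n) = (36 + n)*(n - 7/n) (o(n) = (n + 12*3)*(n - 7/n) = (n + 36)*(n - 7/n) = (36 + n)*(n - 7/n))
-87*(o(9) - 132) = -87*((-7 + 9**2 - 252/9 + 36*9) - 132) = -87*((-7 + 81 - 252*1/9 + 324) - 132) = -87*((-7 + 81 - 28 + 324) - 132) = -87*(370 - 132) = -87*238 = -20706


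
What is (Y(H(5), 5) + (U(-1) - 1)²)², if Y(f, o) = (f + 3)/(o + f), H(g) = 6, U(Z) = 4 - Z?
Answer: 34225/121 ≈ 282.85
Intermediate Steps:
Y(f, o) = (3 + f)/(f + o)
(Y(H(5), 5) + (U(-1) - 1)²)² = ((3 + 6)/(6 + 5) + ((4 - 1*(-1)) - 1)²)² = (9/11 + ((4 + 1) - 1)²)² = ((1/11)*9 + (5 - 1)²)² = (9/11 + 4²)² = (9/11 + 16)² = (185/11)² = 34225/121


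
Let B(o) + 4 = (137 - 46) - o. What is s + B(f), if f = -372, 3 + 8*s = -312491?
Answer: -154411/4 ≈ -38603.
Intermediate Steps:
s = -156247/4 (s = -3/8 + (⅛)*(-312491) = -3/8 - 312491/8 = -156247/4 ≈ -39062.)
B(o) = 87 - o (B(o) = -4 + ((137 - 46) - o) = -4 + (91 - o) = 87 - o)
s + B(f) = -156247/4 + (87 - 1*(-372)) = -156247/4 + (87 + 372) = -156247/4 + 459 = -154411/4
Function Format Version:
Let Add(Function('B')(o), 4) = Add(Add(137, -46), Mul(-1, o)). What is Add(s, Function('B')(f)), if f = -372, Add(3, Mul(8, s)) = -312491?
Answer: Rational(-154411, 4) ≈ -38603.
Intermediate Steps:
s = Rational(-156247, 4) (s = Add(Rational(-3, 8), Mul(Rational(1, 8), -312491)) = Add(Rational(-3, 8), Rational(-312491, 8)) = Rational(-156247, 4) ≈ -39062.)
Function('B')(o) = Add(87, Mul(-1, o)) (Function('B')(o) = Add(-4, Add(Add(137, -46), Mul(-1, o))) = Add(-4, Add(91, Mul(-1, o))) = Add(87, Mul(-1, o)))
Add(s, Function('B')(f)) = Add(Rational(-156247, 4), Add(87, Mul(-1, -372))) = Add(Rational(-156247, 4), Add(87, 372)) = Add(Rational(-156247, 4), 459) = Rational(-154411, 4)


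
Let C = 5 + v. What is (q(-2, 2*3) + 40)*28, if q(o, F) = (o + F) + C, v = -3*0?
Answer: 1372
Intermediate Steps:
v = 0
C = 5 (C = 5 + 0 = 5)
q(o, F) = 5 + F + o (q(o, F) = (o + F) + 5 = (F + o) + 5 = 5 + F + o)
(q(-2, 2*3) + 40)*28 = ((5 + 2*3 - 2) + 40)*28 = ((5 + 6 - 2) + 40)*28 = (9 + 40)*28 = 49*28 = 1372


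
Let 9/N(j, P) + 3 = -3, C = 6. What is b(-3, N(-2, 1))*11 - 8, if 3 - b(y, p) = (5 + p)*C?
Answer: -206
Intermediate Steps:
N(j, P) = -3/2 (N(j, P) = 9/(-3 - 3) = 9/(-6) = 9*(-1/6) = -3/2)
b(y, p) = -27 - 6*p (b(y, p) = 3 - (5 + p)*6 = 3 - (30 + 6*p) = 3 + (-30 - 6*p) = -27 - 6*p)
b(-3, N(-2, 1))*11 - 8 = (-27 - 6*(-3/2))*11 - 8 = (-27 + 9)*11 - 8 = -18*11 - 8 = -198 - 8 = -206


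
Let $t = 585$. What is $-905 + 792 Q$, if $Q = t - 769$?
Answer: $-146633$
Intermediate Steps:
$Q = -184$ ($Q = 585 - 769 = -184$)
$-905 + 792 Q = -905 + 792 \left(-184\right) = -905 - 145728 = -146633$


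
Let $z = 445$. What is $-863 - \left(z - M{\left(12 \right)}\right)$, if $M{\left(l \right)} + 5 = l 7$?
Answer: $-1229$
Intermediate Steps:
$M{\left(l \right)} = -5 + 7 l$ ($M{\left(l \right)} = -5 + l 7 = -5 + 7 l$)
$-863 - \left(z - M{\left(12 \right)}\right) = -863 - \left(445 - \left(-5 + 7 \cdot 12\right)\right) = -863 - \left(445 - \left(-5 + 84\right)\right) = -863 - \left(445 - 79\right) = -863 - 366 = -1229$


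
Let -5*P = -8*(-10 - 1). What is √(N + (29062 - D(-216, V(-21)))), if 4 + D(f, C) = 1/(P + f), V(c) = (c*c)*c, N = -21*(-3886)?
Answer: √9436337773/292 ≈ 332.67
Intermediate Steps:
P = -88/5 (P = -(-8)*(-10 - 1)/5 = -(-8)*(-11)/5 = -⅕*88 = -88/5 ≈ -17.600)
N = 81606
V(c) = c³ (V(c) = c²*c = c³)
D(f, C) = -4 + 1/(-88/5 + f)
√(N + (29062 - D(-216, V(-21)))) = √(81606 + (29062 - (357 - 20*(-216))/(-88 + 5*(-216)))) = √(81606 + (29062 - (357 + 4320)/(-88 - 1080))) = √(81606 + (29062 - 4677/(-1168))) = √(81606 + (29062 - (-1)*4677/1168)) = √(81606 + (29062 - 1*(-4677/1168))) = √(81606 + (29062 + 4677/1168)) = √(81606 + 33949093/1168) = √(129264901/1168) = √9436337773/292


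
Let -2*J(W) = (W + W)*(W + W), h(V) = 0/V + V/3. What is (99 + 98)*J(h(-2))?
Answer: -1576/9 ≈ -175.11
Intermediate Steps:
h(V) = V/3 (h(V) = 0 + V*(1/3) = 0 + V/3 = V/3)
J(W) = -2*W**2 (J(W) = -(W + W)*(W + W)/2 = -2*W*2*W/2 = -2*W**2)
(99 + 98)*J(h(-2)) = (99 + 98)*(-2*((1/3)*(-2))**2) = 197*(-2*(-2/3)**2) = 197*(-2*4/9) = 197*(-8/9) = -1576/9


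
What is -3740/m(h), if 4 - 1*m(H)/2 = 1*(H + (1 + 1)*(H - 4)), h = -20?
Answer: -935/36 ≈ -25.972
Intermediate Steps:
m(H) = 24 - 6*H (m(H) = 8 - 2*(H + (1 + 1)*(H - 4)) = 8 - 2*(H + 2*(-4 + H)) = 8 - 2*(H + (-8 + 2*H)) = 8 - 2*(-8 + 3*H) = 8 + (16 - 6*H) = 24 - 6*H)
-3740/m(h) = -3740/(24 - 6*(-20)) = -3740/(24 + 120) = -3740/144 = -3740*1/144 = -935/36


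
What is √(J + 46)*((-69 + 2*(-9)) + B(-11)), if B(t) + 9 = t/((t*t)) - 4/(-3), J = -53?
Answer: -3127*I*√7/33 ≈ -250.71*I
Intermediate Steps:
B(t) = -23/3 + 1/t (B(t) = -9 + (t/((t*t)) - 4/(-3)) = -9 + (t/(t²) - 4*(-⅓)) = -9 + (t/t² + 4/3) = -9 + (1/t + 4/3) = -9 + (4/3 + 1/t) = -23/3 + 1/t)
√(J + 46)*((-69 + 2*(-9)) + B(-11)) = √(-53 + 46)*((-69 + 2*(-9)) + (-23/3 + 1/(-11))) = √(-7)*((-69 - 18) + (-23/3 - 1/11)) = (I*√7)*(-87 - 256/33) = (I*√7)*(-3127/33) = -3127*I*√7/33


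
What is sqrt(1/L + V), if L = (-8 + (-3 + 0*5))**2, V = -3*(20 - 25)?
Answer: 2*sqrt(454)/11 ≈ 3.8741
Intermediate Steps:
V = 15 (V = -3*(-5) = 15)
L = 121 (L = (-8 + (-3 + 0))**2 = (-8 - 3)**2 = (-11)**2 = 121)
sqrt(1/L + V) = sqrt(1/121 + 15) = sqrt(1816/121) = 2*sqrt(454)/11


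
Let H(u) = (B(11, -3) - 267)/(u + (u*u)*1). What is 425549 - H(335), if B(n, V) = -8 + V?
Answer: 23949897859/56280 ≈ 4.2555e+5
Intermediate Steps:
H(u) = -278/(u + u**2) (H(u) = ((-8 - 3) - 267)/(u + (u*u)*1) = (-11 - 267)/(u + u**2*1) = -278/(u + u**2))
425549 - H(335) = 425549 - (-278)/(335*(1 + 335)) = 425549 - (-278)/(335*336) = 425549 - 1*(-139/56280) = 425549 + 139/56280 = 23949897859/56280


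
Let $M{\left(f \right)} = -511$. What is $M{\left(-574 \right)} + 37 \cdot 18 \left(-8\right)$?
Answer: $-5839$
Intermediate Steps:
$M{\left(-574 \right)} + 37 \cdot 18 \left(-8\right) = -511 + 37 \cdot 18 \left(-8\right) = -511 + 666 \left(-8\right) = -511 - 5328 = -5839$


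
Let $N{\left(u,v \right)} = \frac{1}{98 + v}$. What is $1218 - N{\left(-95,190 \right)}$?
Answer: $\frac{350783}{288} \approx 1218.0$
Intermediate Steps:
$1218 - N{\left(-95,190 \right)} = 1218 - \frac{1}{98 + 190} = 1218 - \frac{1}{288} = \frac{350783}{288}$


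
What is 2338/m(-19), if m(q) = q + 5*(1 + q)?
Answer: -2338/109 ≈ -21.450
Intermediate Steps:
m(q) = 5 + 6*q (m(q) = q + (5 + 5*q) = 5 + 6*q)
2338/m(-19) = 2338/(5 + 6*(-19)) = 2338/(5 - 114) = 2338/(-109) = 2338*(-1/109) = -2338/109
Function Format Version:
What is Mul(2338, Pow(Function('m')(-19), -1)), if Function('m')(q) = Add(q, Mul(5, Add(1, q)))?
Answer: Rational(-2338, 109) ≈ -21.450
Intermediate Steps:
Function('m')(q) = Add(5, Mul(6, q)) (Function('m')(q) = Add(q, Add(5, Mul(5, q))) = Add(5, Mul(6, q)))
Mul(2338, Pow(Function('m')(-19), -1)) = Mul(2338, Pow(Add(5, Mul(6, -19)), -1)) = Mul(2338, Pow(Add(5, -114), -1)) = Mul(2338, Pow(-109, -1)) = Mul(2338, Rational(-1, 109)) = Rational(-2338, 109)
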